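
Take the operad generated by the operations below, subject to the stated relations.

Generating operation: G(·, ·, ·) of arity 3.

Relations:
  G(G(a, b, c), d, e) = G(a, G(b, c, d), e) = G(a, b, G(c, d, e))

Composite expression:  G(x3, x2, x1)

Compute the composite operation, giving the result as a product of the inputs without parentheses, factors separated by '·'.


Associativity of G dissolves the nesting; only the x-input order survives.
G(x3, x2, x1) collapses to x3 · x2 · x1

x3 · x2 · x1


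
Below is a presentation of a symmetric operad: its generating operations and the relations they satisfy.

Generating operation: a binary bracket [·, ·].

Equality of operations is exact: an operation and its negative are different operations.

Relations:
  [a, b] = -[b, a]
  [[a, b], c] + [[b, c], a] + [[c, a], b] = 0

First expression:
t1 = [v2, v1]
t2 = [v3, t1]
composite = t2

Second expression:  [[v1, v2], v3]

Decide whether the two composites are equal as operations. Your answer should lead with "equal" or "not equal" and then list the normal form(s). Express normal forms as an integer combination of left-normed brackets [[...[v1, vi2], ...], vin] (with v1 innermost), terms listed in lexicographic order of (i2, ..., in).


equal; the common form is [[v1, v2], v3]

The first expression, normalized: [[v1, v2], v3]
The second expression, normalized: [[v1, v2], v3]
The forms coincide; equal.


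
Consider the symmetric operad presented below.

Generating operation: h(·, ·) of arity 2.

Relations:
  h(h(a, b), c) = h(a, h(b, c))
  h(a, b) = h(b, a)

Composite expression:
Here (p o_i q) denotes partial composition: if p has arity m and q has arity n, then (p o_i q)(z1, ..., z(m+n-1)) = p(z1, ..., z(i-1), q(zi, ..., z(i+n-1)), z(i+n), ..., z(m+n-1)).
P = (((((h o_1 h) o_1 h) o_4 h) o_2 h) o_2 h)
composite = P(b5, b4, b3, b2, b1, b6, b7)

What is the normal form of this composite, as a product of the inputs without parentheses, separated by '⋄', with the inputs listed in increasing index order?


b1 ⋄ b2 ⋄ b3 ⋄ b4 ⋄ b5 ⋄ b6 ⋄ b7

Key point: h commutes, so take the b-inputs in any fixed order.
h(b4, b3) reduces to b4 ⋄ b3
h(h(b4, b3), b2) reduces to b4 ⋄ b3 ⋄ b2
h(b5, h(h(b4, b3), b2)) reduces to b5 ⋄ b4 ⋄ b3 ⋄ b2
h(h(b5, h(h(b4, b3), b2)), b1) reduces to b5 ⋄ b4 ⋄ b3 ⋄ b2 ⋄ b1
h(b6, b7) reduces to b6 ⋄ b7
h(h(h(b5, h(h(b4, b3), b2)), b1), h(b6, b7)) reduces to b5 ⋄ b4 ⋄ b3 ⋄ b2 ⋄ b1 ⋄ b6 ⋄ b7
commutativity sorts the factors: b1 ⋄ b2 ⋄ b3 ⋄ b4 ⋄ b5 ⋄ b6 ⋄ b7


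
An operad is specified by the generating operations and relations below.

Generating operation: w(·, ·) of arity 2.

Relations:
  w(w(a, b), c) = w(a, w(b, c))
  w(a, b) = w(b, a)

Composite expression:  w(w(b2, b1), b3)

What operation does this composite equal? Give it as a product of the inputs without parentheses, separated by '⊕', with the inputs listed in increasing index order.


b1 ⊕ b2 ⊕ b3

Any arrangement under w is one operation, so sort the b-inputs.
w(b2, b1) unparenthesizes to b2 ⊕ b1
w(w(b2, b1), b3) unparenthesizes to b2 ⊕ b1 ⊕ b3
sorting the factors by input index: b1 ⊕ b2 ⊕ b3


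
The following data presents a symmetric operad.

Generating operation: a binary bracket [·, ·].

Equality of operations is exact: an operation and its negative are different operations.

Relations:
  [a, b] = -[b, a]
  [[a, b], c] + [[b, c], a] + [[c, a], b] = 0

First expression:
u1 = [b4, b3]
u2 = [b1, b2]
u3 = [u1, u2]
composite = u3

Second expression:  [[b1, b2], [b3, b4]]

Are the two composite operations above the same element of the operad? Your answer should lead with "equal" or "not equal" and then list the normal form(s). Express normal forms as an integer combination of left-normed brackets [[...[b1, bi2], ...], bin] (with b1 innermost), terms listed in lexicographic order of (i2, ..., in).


equal; both compose to [[[b1, b2], b3], b4] - [[[b1, b2], b4], b3]

The first expression reduces to [[[b1, b2], b3], b4] - [[[b1, b2], b4], b3]
The second expression reduces to [[[b1, b2], b3], b4] - [[[b1, b2], b4], b3]
The forms coincide; equal.


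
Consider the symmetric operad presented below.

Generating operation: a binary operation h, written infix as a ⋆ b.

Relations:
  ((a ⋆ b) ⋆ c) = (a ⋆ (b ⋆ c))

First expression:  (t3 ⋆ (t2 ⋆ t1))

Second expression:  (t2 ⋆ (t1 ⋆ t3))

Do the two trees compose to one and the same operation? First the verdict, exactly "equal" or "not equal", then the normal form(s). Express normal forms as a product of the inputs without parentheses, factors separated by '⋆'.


not equal: they reduce to t3 ⋆ t2 ⋆ t1 and t2 ⋆ t1 ⋆ t3

Reducing the first expression gives t3 ⋆ t2 ⋆ t1
Reducing the second expression gives t2 ⋆ t1 ⋆ t3
Different reductions; not equal.


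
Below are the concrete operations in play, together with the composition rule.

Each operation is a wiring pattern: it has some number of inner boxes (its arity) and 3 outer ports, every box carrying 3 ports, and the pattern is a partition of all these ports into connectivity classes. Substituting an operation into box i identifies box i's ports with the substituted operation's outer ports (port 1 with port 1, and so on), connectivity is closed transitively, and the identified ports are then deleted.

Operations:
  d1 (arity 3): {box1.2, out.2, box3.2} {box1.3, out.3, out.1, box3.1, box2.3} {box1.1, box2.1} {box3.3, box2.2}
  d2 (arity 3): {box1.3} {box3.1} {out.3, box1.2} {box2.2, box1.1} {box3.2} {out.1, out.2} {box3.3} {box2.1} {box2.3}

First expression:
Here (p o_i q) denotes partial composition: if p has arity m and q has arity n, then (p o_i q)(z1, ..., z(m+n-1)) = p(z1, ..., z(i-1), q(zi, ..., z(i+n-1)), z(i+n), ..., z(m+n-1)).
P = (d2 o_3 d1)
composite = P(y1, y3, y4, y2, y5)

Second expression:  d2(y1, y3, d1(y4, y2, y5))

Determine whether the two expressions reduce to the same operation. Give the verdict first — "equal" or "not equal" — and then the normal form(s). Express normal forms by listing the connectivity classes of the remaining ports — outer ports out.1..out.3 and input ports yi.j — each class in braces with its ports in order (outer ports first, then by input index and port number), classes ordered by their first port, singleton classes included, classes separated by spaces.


The first composite normalizes to {out.1, out.2} {out.3, y1.2} {y1.1, y3.2} {y1.3} {y2.1, y4.1} {y2.2, y5.3} {y2.3, y4.3, y5.1} {y3.1} {y3.3} {y4.2, y5.2}
The second composite normalizes to {out.1, out.2} {out.3, y1.2} {y1.1, y3.2} {y1.3} {y2.1, y4.1} {y2.2, y5.3} {y2.3, y4.3, y5.1} {y3.1} {y3.3} {y4.2, y5.2}
One common form — equal.

equal; both compose to {out.1, out.2} {out.3, y1.2} {y1.1, y3.2} {y1.3} {y2.1, y4.1} {y2.2, y5.3} {y2.3, y4.3, y5.1} {y3.1} {y3.3} {y4.2, y5.2}


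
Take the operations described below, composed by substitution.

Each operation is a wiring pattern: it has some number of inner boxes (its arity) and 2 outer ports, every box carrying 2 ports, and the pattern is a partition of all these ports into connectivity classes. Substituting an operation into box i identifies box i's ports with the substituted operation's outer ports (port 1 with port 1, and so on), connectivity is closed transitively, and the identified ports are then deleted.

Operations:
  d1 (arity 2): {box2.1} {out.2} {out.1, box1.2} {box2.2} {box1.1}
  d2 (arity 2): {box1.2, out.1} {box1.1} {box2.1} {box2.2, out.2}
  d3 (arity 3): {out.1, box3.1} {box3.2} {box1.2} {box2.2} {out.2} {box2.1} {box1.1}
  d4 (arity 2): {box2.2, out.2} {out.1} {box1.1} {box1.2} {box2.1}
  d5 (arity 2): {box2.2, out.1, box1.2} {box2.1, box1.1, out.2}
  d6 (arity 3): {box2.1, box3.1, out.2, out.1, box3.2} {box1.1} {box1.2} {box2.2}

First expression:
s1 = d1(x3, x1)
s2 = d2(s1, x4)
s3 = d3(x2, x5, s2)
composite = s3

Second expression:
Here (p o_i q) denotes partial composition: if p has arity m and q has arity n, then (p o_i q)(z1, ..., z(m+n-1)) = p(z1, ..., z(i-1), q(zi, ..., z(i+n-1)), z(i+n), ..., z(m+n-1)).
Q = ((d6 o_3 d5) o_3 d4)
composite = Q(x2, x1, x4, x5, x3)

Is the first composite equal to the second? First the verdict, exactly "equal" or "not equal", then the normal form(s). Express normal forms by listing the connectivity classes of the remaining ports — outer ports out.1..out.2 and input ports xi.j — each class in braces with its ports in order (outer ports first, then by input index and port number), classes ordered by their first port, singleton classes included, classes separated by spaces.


not equal; the first gives {out.1} {out.2} {x1.1} {x1.2} {x2.1} {x2.2} {x3.1} {x3.2} {x4.1} {x4.2} {x5.1} {x5.2} and the second {out.1, out.2, x1.1, x3.1, x3.2, x5.2} {x1.2} {x2.1} {x2.2} {x4.1} {x4.2} {x5.1}

The first composite normalizes to {out.1} {out.2} {x1.1} {x1.2} {x2.1} {x2.2} {x3.1} {x3.2} {x4.1} {x4.2} {x5.1} {x5.2}
The second composite normalizes to {out.1, out.2, x1.1, x3.1, x3.2, x5.2} {x1.2} {x2.1} {x2.2} {x4.1} {x4.2} {x5.1}
The normal forms differ: not equal.


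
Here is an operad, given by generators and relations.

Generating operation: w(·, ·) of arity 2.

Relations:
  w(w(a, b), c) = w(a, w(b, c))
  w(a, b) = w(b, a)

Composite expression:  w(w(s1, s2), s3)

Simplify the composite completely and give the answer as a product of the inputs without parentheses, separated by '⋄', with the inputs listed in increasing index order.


s1 ⋄ s2 ⋄ s3

Key point: w commutes, so take the s-inputs in any fixed order.
w(s1, s2) flattens to s1 ⋄ s2
w(w(s1, s2), s3) flattens to s1 ⋄ s2 ⋄ s3
reordering the factors by index: s1 ⋄ s2 ⋄ s3


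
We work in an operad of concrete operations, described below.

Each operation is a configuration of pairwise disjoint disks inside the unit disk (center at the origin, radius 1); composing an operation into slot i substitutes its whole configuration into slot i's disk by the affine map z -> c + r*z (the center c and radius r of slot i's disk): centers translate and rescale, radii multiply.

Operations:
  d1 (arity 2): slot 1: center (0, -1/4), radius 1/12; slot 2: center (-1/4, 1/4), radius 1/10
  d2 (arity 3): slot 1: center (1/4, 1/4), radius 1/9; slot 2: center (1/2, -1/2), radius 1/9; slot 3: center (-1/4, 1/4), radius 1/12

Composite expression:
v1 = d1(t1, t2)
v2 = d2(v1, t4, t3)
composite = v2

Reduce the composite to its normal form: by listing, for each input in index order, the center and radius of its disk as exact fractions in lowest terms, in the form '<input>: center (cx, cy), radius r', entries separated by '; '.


Affine substitution under d2: radii multiply and t-centers shift.
tracing t1 down its 2-map path: center (1/4, 2/9), radius 1/108
tracing t2 down its 2-map path: center (2/9, 5/18), radius 1/90
tracing t4 down its 1-map path: center (1/2, -1/2), radius 1/9
tracing t3 down its 1-map path: center (-1/4, 1/4), radius 1/12

t1: center (1/4, 2/9), radius 1/108; t2: center (2/9, 5/18), radius 1/90; t3: center (-1/4, 1/4), radius 1/12; t4: center (1/2, -1/2), radius 1/9


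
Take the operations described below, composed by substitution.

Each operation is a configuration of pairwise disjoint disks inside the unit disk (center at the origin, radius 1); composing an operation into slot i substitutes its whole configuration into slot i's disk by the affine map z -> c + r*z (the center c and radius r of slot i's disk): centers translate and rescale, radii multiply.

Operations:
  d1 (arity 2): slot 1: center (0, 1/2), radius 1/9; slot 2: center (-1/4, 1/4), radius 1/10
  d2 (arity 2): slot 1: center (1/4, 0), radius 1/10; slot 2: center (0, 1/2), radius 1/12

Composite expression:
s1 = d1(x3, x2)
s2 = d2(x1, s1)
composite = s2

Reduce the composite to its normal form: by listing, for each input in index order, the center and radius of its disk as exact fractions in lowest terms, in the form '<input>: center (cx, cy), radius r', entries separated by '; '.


x1: center (1/4, 0), radius 1/10; x2: center (-1/48, 25/48), radius 1/120; x3: center (0, 13/24), radius 1/108

Below d2, radii multiply path by path; the x-disk centers shift.
x1: after 1 affine step, its disk has center (1/4, 0), radius 1/10
x3: after 2 affine steps, its disk has center (0, 13/24), radius 1/108
x2: after 2 affine steps, its disk has center (-1/48, 25/48), radius 1/120


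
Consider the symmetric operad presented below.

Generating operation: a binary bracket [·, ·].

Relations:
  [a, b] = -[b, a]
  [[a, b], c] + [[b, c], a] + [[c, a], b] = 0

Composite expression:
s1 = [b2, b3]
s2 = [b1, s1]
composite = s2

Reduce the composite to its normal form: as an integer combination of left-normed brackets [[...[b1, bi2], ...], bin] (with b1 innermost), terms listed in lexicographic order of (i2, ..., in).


In the tensor algebra, words opening b1 carry the b1-anchored form.
Composite bracket: [b1, [b2, b3]]
Under [a, b] = ab - ba we get 4 signed associative words (2^2 = 4).
Collect the words opening with b1:
  from b1b2b3, sign +1: term +[[b1, b2], b3]
  from b1b3b2, sign -1: term -[[b1, b3], b2]

[[b1, b2], b3] - [[b1, b3], b2]


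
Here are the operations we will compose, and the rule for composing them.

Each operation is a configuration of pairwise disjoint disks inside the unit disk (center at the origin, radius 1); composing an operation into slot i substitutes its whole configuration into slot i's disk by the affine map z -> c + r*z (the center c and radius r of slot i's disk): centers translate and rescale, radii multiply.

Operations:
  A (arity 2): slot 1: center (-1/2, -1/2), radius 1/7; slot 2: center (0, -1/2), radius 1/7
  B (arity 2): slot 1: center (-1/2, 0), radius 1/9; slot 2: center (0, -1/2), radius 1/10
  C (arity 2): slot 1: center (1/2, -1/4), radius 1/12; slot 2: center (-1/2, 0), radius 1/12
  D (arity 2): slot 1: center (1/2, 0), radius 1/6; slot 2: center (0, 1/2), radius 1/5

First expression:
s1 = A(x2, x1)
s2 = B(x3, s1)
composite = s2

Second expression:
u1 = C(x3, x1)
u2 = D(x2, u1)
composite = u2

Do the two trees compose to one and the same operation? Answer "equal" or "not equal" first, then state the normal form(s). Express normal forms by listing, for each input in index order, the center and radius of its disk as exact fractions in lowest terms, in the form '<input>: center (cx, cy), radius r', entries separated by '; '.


not equal — first x1: center (0, -11/20), radius 1/70; x2: center (-1/20, -11/20), radius 1/70; x3: center (-1/2, 0), radius 1/9, second x1: center (-1/10, 1/2), radius 1/60; x2: center (1/2, 0), radius 1/6; x3: center (1/10, 9/20), radius 1/60

Normal form of the first expression: x1: center (0, -11/20), radius 1/70; x2: center (-1/20, -11/20), radius 1/70; x3: center (-1/2, 0), radius 1/9
Normal form of the second expression: x1: center (-1/10, 1/2), radius 1/60; x2: center (1/2, 0), radius 1/6; x3: center (1/10, 9/20), radius 1/60
Different reductions; not equal.


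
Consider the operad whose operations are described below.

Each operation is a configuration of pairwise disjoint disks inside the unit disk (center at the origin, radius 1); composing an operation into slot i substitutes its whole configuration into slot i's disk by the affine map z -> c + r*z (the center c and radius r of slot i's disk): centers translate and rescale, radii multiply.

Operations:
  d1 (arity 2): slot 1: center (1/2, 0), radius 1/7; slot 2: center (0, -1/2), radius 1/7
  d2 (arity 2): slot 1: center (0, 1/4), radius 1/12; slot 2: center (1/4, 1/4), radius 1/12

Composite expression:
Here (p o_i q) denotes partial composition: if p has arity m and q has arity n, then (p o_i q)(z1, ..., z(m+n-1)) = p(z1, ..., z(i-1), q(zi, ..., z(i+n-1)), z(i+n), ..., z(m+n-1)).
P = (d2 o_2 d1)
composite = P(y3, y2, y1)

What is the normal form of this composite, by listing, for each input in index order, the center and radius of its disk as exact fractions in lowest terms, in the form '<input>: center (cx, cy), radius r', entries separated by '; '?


Each y-disk chains the slot maps above it in d2; radii multiply.
y3 passes through 1 substitution, ending at center (0, 1/4), radius 1/12
y2 passes through 2 substitutions, ending at center (7/24, 1/4), radius 1/84
y1 passes through 2 substitutions, ending at center (1/4, 5/24), radius 1/84

y1: center (1/4, 5/24), radius 1/84; y2: center (7/24, 1/4), radius 1/84; y3: center (0, 1/4), radius 1/12


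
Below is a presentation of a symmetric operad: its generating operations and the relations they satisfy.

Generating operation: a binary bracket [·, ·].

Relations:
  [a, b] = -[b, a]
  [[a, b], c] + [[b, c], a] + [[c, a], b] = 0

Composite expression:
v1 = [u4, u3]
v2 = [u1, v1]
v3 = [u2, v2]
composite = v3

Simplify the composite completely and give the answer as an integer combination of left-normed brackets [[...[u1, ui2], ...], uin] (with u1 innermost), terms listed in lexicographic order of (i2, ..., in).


[[[u1, u3], u4], u2] - [[[u1, u4], u3], u2]

Antisymmetry and Jacobi reduce to u1-anchored left-normed brackets.
Composite bracket: [u2, [u1, [u4, u3]]]
The bracket unfolds into 8 signed words via [a, b] = ab - ba (2^3 = 8).
Collect the words opening with u1:
  the word u1u3u4u2 carries sign +1 and contributes +[[[u1, u3], u4], u2]
  the word u1u4u3u2 carries sign -1 and contributes -[[[u1, u4], u3], u2]


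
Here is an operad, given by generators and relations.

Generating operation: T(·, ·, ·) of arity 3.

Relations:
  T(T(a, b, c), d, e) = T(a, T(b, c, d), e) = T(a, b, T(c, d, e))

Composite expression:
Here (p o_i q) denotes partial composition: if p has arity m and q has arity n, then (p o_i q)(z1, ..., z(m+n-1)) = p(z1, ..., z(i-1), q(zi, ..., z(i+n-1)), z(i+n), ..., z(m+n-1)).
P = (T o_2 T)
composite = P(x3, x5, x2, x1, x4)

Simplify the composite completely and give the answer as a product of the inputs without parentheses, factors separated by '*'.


x3 * x5 * x2 * x1 * x4

Key point: T is associative — brackets drop, the x-order remains.
T(x5, x2, x1) reduces to x5 * x2 * x1
T(x3, T(x5, x2, x1), x4) reduces to x3 * x5 * x2 * x1 * x4


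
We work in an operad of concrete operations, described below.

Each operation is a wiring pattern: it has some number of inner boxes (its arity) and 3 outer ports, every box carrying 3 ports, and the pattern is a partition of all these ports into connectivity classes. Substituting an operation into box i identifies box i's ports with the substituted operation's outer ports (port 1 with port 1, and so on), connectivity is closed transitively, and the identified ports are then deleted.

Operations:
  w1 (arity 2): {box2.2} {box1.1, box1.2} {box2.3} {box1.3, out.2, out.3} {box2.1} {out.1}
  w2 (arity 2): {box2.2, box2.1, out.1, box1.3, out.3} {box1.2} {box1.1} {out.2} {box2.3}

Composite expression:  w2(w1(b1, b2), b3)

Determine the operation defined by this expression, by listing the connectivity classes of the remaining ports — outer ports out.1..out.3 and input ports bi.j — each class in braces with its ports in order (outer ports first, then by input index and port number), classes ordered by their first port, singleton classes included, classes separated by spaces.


{out.1, out.3, b1.3, b3.1, b3.2} {out.2} {b1.1, b1.2} {b2.1} {b2.2} {b2.3} {b3.3}

Treat the ports identified at w2 as solder joints: merge, then drop.
after w1, the pattern on (b1, b2) reads {out.1} {out.2, out.3, b1.3} {b1.1, b1.2} {b2.1} {b2.2} {b2.3} (out.j = its outer ports)
after w2, the pattern on (b1, b2, b3) reads {out.1, out.3, b1.3, b3.1, b3.2} {out.2} {b1.1, b1.2} {b2.1} {b2.2} {b2.3} {b3.3} (out.j = its outer ports)


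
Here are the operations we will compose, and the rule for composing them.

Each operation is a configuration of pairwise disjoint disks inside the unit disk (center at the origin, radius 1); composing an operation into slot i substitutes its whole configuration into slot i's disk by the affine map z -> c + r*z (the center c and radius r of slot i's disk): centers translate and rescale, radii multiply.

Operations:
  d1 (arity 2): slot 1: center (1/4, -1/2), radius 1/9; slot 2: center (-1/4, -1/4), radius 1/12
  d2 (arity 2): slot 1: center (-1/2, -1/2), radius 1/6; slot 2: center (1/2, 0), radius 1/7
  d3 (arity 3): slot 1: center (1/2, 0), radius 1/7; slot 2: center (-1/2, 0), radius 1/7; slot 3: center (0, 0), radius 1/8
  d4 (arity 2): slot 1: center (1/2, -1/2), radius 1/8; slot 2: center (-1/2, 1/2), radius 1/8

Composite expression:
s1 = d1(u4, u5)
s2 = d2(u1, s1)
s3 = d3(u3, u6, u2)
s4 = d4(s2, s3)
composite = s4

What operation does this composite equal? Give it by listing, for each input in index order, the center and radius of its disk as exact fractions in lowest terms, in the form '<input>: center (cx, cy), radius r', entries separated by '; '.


u1: center (7/16, -9/16), radius 1/48; u2: center (-1/2, 1/2), radius 1/64; u3: center (-7/16, 1/2), radius 1/56; u4: center (127/224, -57/112), radius 1/504; u5: center (125/224, -113/224), radius 1/672; u6: center (-9/16, 1/2), radius 1/56

Each u-disk chains the slot maps above it in d4; radii multiply.
input u1: composing its 2 substitution steps yields center (7/16, -9/16), radius 1/48
input u4: composing its 3 substitution steps yields center (127/224, -57/112), radius 1/504
input u5: composing its 3 substitution steps yields center (125/224, -113/224), radius 1/672
input u3: composing its 2 substitution steps yields center (-7/16, 1/2), radius 1/56
input u6: composing its 2 substitution steps yields center (-9/16, 1/2), radius 1/56
input u2: composing its 2 substitution steps yields center (-1/2, 1/2), radius 1/64


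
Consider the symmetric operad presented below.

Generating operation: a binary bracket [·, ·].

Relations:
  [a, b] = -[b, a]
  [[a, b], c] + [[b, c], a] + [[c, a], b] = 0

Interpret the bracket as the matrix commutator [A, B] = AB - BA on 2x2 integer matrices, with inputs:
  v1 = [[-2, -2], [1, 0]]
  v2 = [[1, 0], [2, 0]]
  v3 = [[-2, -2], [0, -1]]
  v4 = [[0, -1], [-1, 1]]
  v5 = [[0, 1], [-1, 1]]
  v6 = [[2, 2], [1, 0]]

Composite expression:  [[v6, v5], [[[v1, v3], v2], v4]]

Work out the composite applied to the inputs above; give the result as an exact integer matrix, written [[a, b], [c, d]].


[[78, 116], [88, -78]]


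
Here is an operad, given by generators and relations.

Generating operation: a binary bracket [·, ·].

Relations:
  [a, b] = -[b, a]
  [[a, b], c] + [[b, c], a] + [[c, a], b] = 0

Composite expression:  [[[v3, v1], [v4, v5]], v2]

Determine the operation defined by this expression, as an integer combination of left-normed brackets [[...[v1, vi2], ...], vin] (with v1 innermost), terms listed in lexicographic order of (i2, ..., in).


-[[[[v1, v3], v4], v5], v2] + [[[[v1, v3], v5], v4], v2]

A multilinear Lie element is pinned by v1-initial words (v1 innermost).
Composite bracket: [[[v3, v1], [v4, v5]], v2]
Applying ab - ba throughout gives 16 signed words (2^4 = 16).
Only words starting with v1 matter:
  sign of v1v3v4v5v2 is -1, so it contributes -[[[[v1, v3], v4], v5], v2]
  sign of v1v3v5v4v2 is +1, so it contributes +[[[[v1, v3], v5], v4], v2]


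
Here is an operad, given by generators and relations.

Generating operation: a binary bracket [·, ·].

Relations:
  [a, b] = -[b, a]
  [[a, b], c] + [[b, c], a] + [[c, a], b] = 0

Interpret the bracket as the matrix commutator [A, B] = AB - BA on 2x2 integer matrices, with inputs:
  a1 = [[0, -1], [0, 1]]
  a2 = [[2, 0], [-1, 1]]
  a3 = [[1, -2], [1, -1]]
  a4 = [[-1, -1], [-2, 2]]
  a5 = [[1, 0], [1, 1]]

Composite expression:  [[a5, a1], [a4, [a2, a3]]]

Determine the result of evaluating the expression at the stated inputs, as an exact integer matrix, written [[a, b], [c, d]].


[[2, 4], [4, -2]]

[a5, a1] = [[1, 0], [-1, -1]]
[a2, a3] = [[-2, -2], [-3, 2]]
[a4, [a2, a3]] = [[-1, 2], [-1, 1]]
[[a5, a1], [a4, [a2, a3]]] = [[2, 4], [4, -2]]


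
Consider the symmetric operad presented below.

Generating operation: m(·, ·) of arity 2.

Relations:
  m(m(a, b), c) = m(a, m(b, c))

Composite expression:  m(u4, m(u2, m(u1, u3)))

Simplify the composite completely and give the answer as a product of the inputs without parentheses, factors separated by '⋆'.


u4 ⋆ u2 ⋆ u1 ⋆ u3

Key point: m is associative — brackets drop, the u-order remains.
m(u1, u3) spells out as u1 ⋆ u3
m(u2, m(u1, u3)) spells out as u2 ⋆ u1 ⋆ u3
m(u4, m(u2, m(u1, u3))) spells out as u4 ⋆ u2 ⋆ u1 ⋆ u3


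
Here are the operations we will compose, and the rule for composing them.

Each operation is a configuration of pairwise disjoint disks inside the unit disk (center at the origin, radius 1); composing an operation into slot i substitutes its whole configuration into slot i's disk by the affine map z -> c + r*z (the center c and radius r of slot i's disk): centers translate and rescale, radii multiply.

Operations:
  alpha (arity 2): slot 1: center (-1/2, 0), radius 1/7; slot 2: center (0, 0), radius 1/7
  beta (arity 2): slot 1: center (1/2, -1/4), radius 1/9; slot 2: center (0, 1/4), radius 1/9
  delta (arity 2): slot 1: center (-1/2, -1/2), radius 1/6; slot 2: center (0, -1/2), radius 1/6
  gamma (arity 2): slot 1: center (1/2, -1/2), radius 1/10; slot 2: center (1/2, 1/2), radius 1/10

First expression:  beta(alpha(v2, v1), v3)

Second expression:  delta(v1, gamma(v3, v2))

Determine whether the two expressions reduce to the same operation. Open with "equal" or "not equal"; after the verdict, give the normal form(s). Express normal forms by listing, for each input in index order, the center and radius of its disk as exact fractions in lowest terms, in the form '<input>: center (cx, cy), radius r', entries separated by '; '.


Reducing the first expression gives v1: center (1/2, -1/4), radius 1/63; v2: center (4/9, -1/4), radius 1/63; v3: center (0, 1/4), radius 1/9
Reducing the second expression gives v1: center (-1/2, -1/2), radius 1/6; v2: center (1/12, -5/12), radius 1/60; v3: center (1/12, -7/12), radius 1/60
The normal forms differ: not equal.

not equal; first: v1: center (1/2, -1/4), radius 1/63; v2: center (4/9, -1/4), radius 1/63; v3: center (0, 1/4), radius 1/9; second: v1: center (-1/2, -1/2), radius 1/6; v2: center (1/12, -5/12), radius 1/60; v3: center (1/12, -7/12), radius 1/60


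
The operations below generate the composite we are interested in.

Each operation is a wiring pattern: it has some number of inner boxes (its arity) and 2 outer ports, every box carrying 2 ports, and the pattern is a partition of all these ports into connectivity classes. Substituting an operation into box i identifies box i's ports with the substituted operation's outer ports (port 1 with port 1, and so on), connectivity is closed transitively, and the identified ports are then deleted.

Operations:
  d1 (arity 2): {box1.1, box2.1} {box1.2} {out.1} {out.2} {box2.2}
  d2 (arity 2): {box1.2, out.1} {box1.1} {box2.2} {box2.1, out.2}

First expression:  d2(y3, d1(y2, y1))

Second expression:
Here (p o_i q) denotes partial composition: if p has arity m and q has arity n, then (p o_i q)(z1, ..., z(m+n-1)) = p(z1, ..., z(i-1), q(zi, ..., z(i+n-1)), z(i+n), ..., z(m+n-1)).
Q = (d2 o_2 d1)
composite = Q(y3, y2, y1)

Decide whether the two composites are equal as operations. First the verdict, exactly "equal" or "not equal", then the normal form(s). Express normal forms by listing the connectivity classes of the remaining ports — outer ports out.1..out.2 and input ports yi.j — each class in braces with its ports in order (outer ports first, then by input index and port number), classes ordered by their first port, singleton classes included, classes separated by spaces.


equal — both sides give {out.1, y3.2} {out.2} {y1.1, y2.1} {y1.2} {y2.2} {y3.1}

The first expression reduces to {out.1, y3.2} {out.2} {y1.1, y2.1} {y1.2} {y2.2} {y3.1}
The second expression reduces to {out.1, y3.2} {out.2} {y1.1, y2.1} {y1.2} {y2.2} {y3.1}
The normal forms match — equal.


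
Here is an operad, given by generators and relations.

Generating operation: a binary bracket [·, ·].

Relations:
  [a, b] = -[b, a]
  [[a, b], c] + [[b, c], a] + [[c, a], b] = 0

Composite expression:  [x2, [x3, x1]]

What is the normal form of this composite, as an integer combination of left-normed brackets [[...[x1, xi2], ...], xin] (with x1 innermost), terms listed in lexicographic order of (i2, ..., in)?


[[x1, x3], x2]

Skip Jacobi rewriting: expand, keep x1-initial words, read off terms.
Composite bracket: [x2, [x3, x1]]
Each bracket splits as ab - ba, giving 4 signed words (2^2 = 4).
Coefficients come from the x1-initial words:
  sign of x1x3x2 is +1, so it contributes +[[x1, x3], x2]


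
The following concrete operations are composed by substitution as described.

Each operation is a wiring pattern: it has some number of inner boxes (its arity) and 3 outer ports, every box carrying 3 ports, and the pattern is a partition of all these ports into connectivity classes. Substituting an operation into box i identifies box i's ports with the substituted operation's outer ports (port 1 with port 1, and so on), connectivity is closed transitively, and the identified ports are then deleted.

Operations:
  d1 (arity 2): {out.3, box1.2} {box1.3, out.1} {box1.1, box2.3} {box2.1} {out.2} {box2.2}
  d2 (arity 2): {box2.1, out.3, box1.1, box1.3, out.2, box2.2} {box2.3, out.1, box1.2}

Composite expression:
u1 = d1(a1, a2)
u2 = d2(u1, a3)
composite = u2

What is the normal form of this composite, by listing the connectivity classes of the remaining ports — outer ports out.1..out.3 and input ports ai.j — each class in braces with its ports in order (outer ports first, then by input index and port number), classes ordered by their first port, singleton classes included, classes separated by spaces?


{out.1, a3.3} {out.2, out.3, a1.2, a1.3, a3.1, a3.2} {a1.1, a2.3} {a2.1} {a2.2}

Two ports join when wires chain via d2-identified ports.
through d1, on inputs (a1, a2): {out.1, a1.3} {out.2} {out.3, a1.2} {a1.1, a2.3} {a2.1} {a2.2} (out.j = stage outer ports)
through d2, on inputs (a1, a2, a3): {out.1, a3.3} {out.2, out.3, a1.2, a1.3, a3.1, a3.2} {a1.1, a2.3} {a2.1} {a2.2} (out.j = stage outer ports)


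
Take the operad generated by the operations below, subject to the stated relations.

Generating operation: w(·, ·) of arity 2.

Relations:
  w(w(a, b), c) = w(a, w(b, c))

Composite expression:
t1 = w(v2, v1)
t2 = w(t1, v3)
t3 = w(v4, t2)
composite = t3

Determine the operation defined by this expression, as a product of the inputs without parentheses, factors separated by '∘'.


All parenthesizations of w agree; list the v-inputs left to right.
w(v2, v1) linearizes to v2 ∘ v1
w(w(v2, v1), v3) linearizes to v2 ∘ v1 ∘ v3
w(v4, w(w(v2, v1), v3)) linearizes to v4 ∘ v2 ∘ v1 ∘ v3

v4 ∘ v2 ∘ v1 ∘ v3


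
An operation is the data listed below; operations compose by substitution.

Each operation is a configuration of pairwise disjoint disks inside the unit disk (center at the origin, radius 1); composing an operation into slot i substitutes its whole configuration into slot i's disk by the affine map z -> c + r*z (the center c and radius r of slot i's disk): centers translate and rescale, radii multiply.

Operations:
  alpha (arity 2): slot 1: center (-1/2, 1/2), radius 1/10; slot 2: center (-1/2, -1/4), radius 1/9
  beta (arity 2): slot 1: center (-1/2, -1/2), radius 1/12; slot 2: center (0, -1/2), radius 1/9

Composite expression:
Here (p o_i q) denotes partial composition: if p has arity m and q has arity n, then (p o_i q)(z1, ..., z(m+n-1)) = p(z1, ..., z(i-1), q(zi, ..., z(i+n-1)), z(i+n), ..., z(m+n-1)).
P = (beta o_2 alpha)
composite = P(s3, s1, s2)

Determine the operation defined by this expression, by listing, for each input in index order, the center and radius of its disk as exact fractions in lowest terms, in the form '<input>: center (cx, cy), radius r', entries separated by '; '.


s1: center (-1/18, -4/9), radius 1/90; s2: center (-1/18, -19/36), radius 1/81; s3: center (-1/2, -1/2), radius 1/12


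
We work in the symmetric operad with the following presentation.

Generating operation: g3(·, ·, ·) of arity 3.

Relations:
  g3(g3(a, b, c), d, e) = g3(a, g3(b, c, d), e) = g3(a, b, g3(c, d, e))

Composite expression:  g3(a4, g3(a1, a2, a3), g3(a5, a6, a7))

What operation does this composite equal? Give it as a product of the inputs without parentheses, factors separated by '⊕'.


The g3-tree's shape is irrelevant; the a-reading-order decides.
g3(a1, a2, a3) unparenthesizes to a1 ⊕ a2 ⊕ a3
g3(a5, a6, a7) unparenthesizes to a5 ⊕ a6 ⊕ a7
g3(a4, g3(a1, a2, a3), g3(a5, a6, a7)) unparenthesizes to a4 ⊕ a1 ⊕ a2 ⊕ a3 ⊕ a5 ⊕ a6 ⊕ a7

a4 ⊕ a1 ⊕ a2 ⊕ a3 ⊕ a5 ⊕ a6 ⊕ a7


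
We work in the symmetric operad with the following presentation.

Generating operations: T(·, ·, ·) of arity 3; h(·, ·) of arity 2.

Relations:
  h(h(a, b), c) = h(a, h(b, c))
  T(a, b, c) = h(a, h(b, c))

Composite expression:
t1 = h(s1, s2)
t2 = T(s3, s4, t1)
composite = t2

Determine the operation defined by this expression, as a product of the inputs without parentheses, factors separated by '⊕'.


Key point: T is associative — brackets drop, the s-order remains.
h(s1, s2) linearizes to s1 ⊕ s2
T(s3, s4, h(s1, s2)) linearizes to s3 ⊕ s4 ⊕ s1 ⊕ s2

s3 ⊕ s4 ⊕ s1 ⊕ s2


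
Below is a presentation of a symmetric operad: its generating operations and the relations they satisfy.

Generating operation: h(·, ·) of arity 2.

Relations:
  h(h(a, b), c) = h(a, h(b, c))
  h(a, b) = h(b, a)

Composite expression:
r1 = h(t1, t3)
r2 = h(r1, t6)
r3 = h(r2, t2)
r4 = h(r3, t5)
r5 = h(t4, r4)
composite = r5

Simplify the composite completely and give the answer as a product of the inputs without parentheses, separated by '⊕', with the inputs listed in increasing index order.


t1 ⊕ t2 ⊕ t3 ⊕ t4 ⊕ t5 ⊕ t6

Key point: h commutes, so take the t-inputs in any fixed order.
h(t1, t3) collapses to t1 ⊕ t3
h(h(t1, t3), t6) collapses to t1 ⊕ t3 ⊕ t6
h(h(h(t1, t3), t6), t2) collapses to t1 ⊕ t3 ⊕ t6 ⊕ t2
h(h(h(h(t1, t3), t6), t2), t5) collapses to t1 ⊕ t3 ⊕ t6 ⊕ t2 ⊕ t5
h(t4, h(h(h(h(t1, t3), t6), t2), t5)) collapses to t4 ⊕ t1 ⊕ t3 ⊕ t6 ⊕ t2 ⊕ t5
rearranged into index order: t1 ⊕ t2 ⊕ t3 ⊕ t4 ⊕ t5 ⊕ t6


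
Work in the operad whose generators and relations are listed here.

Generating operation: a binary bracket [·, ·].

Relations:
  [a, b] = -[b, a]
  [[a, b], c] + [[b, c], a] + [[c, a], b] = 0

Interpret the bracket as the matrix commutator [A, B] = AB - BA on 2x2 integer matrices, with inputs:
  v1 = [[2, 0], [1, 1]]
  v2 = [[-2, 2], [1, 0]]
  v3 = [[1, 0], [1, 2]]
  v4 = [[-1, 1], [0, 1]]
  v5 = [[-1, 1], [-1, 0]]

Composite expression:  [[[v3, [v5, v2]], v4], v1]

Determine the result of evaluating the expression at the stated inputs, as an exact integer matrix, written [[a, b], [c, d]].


[[0, 0], [0, 0]]

[v5, v2] = [[3, 0], [3, -3]]
[v3, [v5, v2]] = [[0, 0], [9, 0]]
[[v3, [v5, v2]], v4] = [[-9, 0], [-18, 9]]
[[[v3, [v5, v2]], v4], v1] = [[0, 0], [0, 0]]


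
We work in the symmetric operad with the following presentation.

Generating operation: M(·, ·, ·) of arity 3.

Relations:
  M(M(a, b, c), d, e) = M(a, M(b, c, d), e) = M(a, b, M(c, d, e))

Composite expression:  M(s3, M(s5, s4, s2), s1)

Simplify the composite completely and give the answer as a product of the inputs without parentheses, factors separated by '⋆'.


s3 ⋆ s5 ⋆ s4 ⋆ s2 ⋆ s1

Key point: M is associative — brackets drop, the s-order remains.
M(s5, s4, s2) linearizes to s5 ⋆ s4 ⋆ s2
M(s3, M(s5, s4, s2), s1) linearizes to s3 ⋆ s5 ⋆ s4 ⋆ s2 ⋆ s1


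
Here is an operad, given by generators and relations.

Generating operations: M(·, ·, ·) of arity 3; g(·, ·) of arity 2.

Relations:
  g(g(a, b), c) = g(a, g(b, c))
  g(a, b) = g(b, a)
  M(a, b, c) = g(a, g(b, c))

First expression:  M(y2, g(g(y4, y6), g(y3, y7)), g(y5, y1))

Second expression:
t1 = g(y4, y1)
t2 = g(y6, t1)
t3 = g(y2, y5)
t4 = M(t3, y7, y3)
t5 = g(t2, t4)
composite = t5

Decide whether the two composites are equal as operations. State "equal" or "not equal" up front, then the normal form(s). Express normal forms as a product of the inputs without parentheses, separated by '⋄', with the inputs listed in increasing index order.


equal: each reduces to y1 ⋄ y2 ⋄ y3 ⋄ y4 ⋄ y5 ⋄ y6 ⋄ y7

Normal form of the first expression: y1 ⋄ y2 ⋄ y3 ⋄ y4 ⋄ y5 ⋄ y6 ⋄ y7
Normal form of the second expression: y1 ⋄ y2 ⋄ y3 ⋄ y4 ⋄ y5 ⋄ y6 ⋄ y7
Same normal form: equal.


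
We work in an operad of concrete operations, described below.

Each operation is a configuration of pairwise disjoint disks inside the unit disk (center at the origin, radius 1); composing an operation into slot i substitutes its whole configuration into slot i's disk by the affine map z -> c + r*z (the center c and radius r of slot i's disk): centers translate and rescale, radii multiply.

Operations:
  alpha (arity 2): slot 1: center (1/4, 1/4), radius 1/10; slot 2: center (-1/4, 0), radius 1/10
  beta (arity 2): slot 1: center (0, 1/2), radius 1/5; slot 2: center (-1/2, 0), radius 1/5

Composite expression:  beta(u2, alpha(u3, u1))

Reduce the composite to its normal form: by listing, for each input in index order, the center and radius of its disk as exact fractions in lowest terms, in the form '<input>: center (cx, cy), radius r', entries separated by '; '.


u1: center (-11/20, 0), radius 1/50; u2: center (0, 1/2), radius 1/5; u3: center (-9/20, 1/20), radius 1/50

Follow each u-input down from beta: c' goes to c + r*c', radius to r*r'.
for u2, the 1-step affine chain lands on center (0, 1/2), radius 1/5
for u3, the 2-step affine chain lands on center (-9/20, 1/20), radius 1/50
for u1, the 2-step affine chain lands on center (-11/20, 0), radius 1/50


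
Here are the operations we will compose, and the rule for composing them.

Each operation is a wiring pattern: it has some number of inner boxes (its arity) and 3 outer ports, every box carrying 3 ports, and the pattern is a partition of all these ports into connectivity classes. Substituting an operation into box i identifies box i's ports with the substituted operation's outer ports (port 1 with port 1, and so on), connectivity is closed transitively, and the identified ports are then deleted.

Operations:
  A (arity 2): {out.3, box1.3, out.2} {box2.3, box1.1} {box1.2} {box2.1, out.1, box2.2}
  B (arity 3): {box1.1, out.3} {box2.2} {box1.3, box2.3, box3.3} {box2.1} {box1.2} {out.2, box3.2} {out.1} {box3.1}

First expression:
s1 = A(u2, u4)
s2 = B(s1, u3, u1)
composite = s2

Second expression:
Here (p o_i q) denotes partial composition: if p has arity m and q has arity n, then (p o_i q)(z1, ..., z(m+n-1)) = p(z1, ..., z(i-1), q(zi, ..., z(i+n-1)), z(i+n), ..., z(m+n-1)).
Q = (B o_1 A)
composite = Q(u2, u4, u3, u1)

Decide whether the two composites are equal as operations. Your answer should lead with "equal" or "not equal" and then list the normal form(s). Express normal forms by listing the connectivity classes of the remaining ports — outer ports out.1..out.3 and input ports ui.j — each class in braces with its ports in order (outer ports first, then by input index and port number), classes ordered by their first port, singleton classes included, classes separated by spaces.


equal: each reduces to {out.1} {out.2, u1.2} {out.3, u4.1, u4.2} {u1.1} {u1.3, u2.3, u3.3} {u2.1, u4.3} {u2.2} {u3.1} {u3.2}

Reducing the first expression gives {out.1} {out.2, u1.2} {out.3, u4.1, u4.2} {u1.1} {u1.3, u2.3, u3.3} {u2.1, u4.3} {u2.2} {u3.1} {u3.2}
Reducing the second expression gives {out.1} {out.2, u1.2} {out.3, u4.1, u4.2} {u1.1} {u1.3, u2.3, u3.3} {u2.1, u4.3} {u2.2} {u3.1} {u3.2}
Both agree, so they are equal.


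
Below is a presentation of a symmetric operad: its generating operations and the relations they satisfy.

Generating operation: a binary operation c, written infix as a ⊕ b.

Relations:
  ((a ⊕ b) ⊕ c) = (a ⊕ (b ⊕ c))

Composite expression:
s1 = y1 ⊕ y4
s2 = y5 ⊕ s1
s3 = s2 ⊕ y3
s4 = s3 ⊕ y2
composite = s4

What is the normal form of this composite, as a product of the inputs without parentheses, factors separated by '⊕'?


y5 ⊕ y1 ⊕ y4 ⊕ y3 ⊕ y2

Key point: c is associative — brackets drop, the y-order remains.
(y1 ⊕ y4) collapses to y1 ⊕ y4
(y5 ⊕ (y1 ⊕ y4)) collapses to y5 ⊕ y1 ⊕ y4
((y5 ⊕ (y1 ⊕ y4)) ⊕ y3) collapses to y5 ⊕ y1 ⊕ y4 ⊕ y3
(((y5 ⊕ (y1 ⊕ y4)) ⊕ y3) ⊕ y2) collapses to y5 ⊕ y1 ⊕ y4 ⊕ y3 ⊕ y2
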